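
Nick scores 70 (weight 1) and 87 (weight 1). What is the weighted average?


Weighted sum:
1 x 70 + 1 x 87 = 157
Total weight:
1 + 1 = 2
Weighted average:
157 / 2 = 78.5

78.5


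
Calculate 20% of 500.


Convert percentage to decimal:
20% = 0.2
Multiply:
500 x 0.2 = 100

100


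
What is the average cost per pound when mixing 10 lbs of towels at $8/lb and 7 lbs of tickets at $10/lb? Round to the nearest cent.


Cost of towels:
10 x $8 = $80
Cost of tickets:
7 x $10 = $70
Total cost: $80 + $70 = $150
Total weight: 17 lbs
Average: $150 / 17 = $8.8235... ≈ $8.82/lb

$8.82/lb


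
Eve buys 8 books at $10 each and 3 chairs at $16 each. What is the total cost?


Cost of books:
8 x $10 = $80
Cost of chairs:
3 x $16 = $48
Add both:
$80 + $48 = $128

$128


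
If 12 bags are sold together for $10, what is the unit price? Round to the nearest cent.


Total cost: $10
Number of items: 12
Unit price: $10 / 12 = $0.8333... ≈ $0.83

$0.83


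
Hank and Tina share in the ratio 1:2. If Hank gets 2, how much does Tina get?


Find the multiplier:
2 / 1 = 2
Apply to Tina's share:
2 x 2 = 4

4


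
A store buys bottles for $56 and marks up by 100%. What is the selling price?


Calculate the markup amount:
100% of $56 = $56
Add to cost:
$56 + $56 = $112

$112


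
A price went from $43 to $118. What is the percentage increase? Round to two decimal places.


Find the absolute change:
|118 - 43| = 75
Divide by original and multiply by 100:
75 / 43 x 100 = 174.4186...% ≈ 174.42%

174.42%


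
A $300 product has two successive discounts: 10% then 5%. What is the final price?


First discount:
10% of $300 = $30
Price after first discount:
$300 - $30 = $270
Second discount:
5% of $270 = $13.50
Final price:
$270 - $13.50 = $256.50

$256.50


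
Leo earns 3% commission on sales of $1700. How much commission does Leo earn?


Convert rate to decimal:
3% = 0.03
Multiply by sales:
$1700 x 0.03 = $51

$51


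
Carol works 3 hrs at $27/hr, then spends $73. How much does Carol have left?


Calculate earnings:
3 x $27 = $81
Subtract spending:
$81 - $73 = $8

$8


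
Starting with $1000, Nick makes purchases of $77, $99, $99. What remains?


Add up expenses:
$77 + $99 + $99 = $275
Subtract from budget:
$1000 - $275 = $725

$725


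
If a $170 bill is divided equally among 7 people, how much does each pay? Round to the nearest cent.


Total bill: $170
Number of people: 7
Each pays: $170 / 7 = $24.2857... ≈ $24.29

$24.29


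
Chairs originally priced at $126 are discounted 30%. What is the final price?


Calculate the discount amount:
30% of $126 = $37.80
Subtract from original:
$126 - $37.80 = $88.20

$88.20


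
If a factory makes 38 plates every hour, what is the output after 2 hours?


Production rate: 38 plates per hour
Time: 2 hours
Total: 38 x 2 = 76 plates

76 plates


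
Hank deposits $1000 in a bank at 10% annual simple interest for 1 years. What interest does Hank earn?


Use the formula I = P x R x T / 100
P x R x T = 1000 x 10 x 1 = 10000
I = 10000 / 100 = $100

$100


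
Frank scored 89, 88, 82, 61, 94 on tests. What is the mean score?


Add the scores:
89 + 88 + 82 + 61 + 94 = 414
Divide by the number of tests:
414 / 5 = 82.8

82.8


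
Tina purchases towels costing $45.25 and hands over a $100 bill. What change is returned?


Start with the amount paid:
$100
Subtract the price:
$100 - $45.25 = $54.75

$54.75


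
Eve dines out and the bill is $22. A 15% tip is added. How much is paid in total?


Calculate the tip:
15% of $22 = $3.30
Add tip to meal cost:
$22 + $3.30 = $25.30

$25.30


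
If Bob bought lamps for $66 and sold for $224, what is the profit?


Selling price = $224
Cost price = $66
Profit = selling price - cost price:
Profit = $224 - $66 = $158

$158


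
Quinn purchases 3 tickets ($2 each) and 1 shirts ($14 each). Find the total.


Cost of tickets:
3 x $2 = $6
Cost of shirts:
1 x $14 = $14
Add both:
$6 + $14 = $20

$20


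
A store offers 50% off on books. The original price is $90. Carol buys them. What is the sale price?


Calculate the discount amount:
50% of $90 = $45
Subtract from original:
$90 - $45 = $45

$45


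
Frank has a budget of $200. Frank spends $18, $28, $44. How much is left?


Add up expenses:
$18 + $28 + $44 = $90
Subtract from budget:
$200 - $90 = $110

$110


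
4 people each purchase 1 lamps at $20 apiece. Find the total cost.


Cost per person:
1 x $20 = $20
Group total:
4 x $20 = $80

$80


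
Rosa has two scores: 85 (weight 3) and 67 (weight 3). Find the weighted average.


Weighted sum:
3 x 85 + 3 x 67 = 456
Total weight:
3 + 3 = 6
Weighted average:
456 / 6 = 76

76


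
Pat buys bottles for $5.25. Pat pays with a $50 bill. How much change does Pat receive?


Start with the amount paid:
$50
Subtract the price:
$50 - $5.25 = $44.75

$44.75


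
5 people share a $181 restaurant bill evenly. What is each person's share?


Total bill: $181
Number of people: 5
Each pays: $181 / 5 = $36.20

$36.20


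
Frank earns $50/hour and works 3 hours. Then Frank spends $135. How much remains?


Calculate earnings:
3 x $50 = $150
Subtract spending:
$150 - $135 = $15

$15


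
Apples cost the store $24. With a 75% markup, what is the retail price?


Calculate the markup amount:
75% of $24 = $18
Add to cost:
$24 + $18 = $42

$42


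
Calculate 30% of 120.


Convert percentage to decimal:
30% = 0.3
Multiply:
120 x 0.3 = 36

36


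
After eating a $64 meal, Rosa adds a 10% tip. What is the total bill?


Calculate the tip:
10% of $64 = $6.40
Add tip to meal cost:
$64 + $6.40 = $70.40

$70.40


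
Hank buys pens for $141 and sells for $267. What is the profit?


Selling price = $267
Cost price = $141
Profit = selling price - cost price:
Profit = $267 - $141 = $126

$126


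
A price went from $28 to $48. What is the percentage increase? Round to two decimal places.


Find the absolute change:
|48 - 28| = 20
Divide by original and multiply by 100:
20 / 28 x 100 = 71.4285...% ≈ 71.43%

71.43%


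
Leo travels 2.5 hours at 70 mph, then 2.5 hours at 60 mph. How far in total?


Leg 1 distance:
70 x 2.5 = 175 miles
Leg 2 distance:
60 x 2.5 = 150 miles
Total distance:
175 + 150 = 325 miles

325 miles


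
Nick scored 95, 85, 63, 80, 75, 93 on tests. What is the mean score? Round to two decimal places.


Add the scores:
95 + 85 + 63 + 80 + 75 + 93 = 491
Divide by the number of tests:
491 / 6 = 81.8333... ≈ 81.83

81.83


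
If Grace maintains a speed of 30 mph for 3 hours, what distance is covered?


Use the formula: distance = speed x time
Speed = 30 mph, Time = 3 hours
30 x 3 = 90 miles

90 miles


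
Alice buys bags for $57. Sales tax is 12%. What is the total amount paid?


Calculate the tax:
12% of $57 = $6.84
Add tax to price:
$57 + $6.84 = $63.84

$63.84


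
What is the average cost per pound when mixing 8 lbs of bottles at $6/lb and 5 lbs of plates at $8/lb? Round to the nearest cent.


Cost of bottles:
8 x $6 = $48
Cost of plates:
5 x $8 = $40
Total cost: $48 + $40 = $88
Total weight: 13 lbs
Average: $88 / 13 = $6.7692... ≈ $6.77/lb

$6.77/lb


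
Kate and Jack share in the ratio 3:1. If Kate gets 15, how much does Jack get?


Find the multiplier:
15 / 3 = 5
Apply to Jack's share:
1 x 5 = 5

5


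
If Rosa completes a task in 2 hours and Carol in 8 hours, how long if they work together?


Rosa's rate: 1/2 of the job per hour
Carol's rate: 1/8 of the job per hour
Combined rate: 1/2 + 1/8 = 5/8 per hour
Time = 1 / (5/8) = 8/5 = 1.6 hours

1.6 hours


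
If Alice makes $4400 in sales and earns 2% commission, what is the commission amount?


Convert rate to decimal:
2% = 0.02
Multiply by sales:
$4400 x 0.02 = $88

$88


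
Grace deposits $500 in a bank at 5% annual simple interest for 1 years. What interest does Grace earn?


Use the formula I = P x R x T / 100
P x R x T = 500 x 5 x 1 = 2500
I = 2500 / 100 = $25

$25


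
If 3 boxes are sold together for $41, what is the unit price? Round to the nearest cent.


Total cost: $41
Number of items: 3
Unit price: $41 / 3 = $13.6666... ≈ $13.67

$13.67


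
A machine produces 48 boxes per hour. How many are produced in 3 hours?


Production rate: 48 boxes per hour
Time: 3 hours
Total: 48 x 3 = 144 boxes

144 boxes


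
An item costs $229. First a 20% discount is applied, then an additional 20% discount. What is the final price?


First discount:
20% of $229 = $45.80
Price after first discount:
$229 - $45.80 = $183.20
Second discount:
20% of $183.20 = $36.64
Final price:
$183.20 - $36.64 = $146.56

$146.56


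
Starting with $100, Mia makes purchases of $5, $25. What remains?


Add up expenses:
$5 + $25 = $30
Subtract from budget:
$100 - $30 = $70

$70


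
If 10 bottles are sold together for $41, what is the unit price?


Total cost: $41
Number of items: 10
Unit price: $41 / 10 = $4.10

$4.10


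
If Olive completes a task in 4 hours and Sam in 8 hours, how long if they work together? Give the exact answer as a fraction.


Olive's rate: 1/4 of the job per hour
Sam's rate: 1/8 of the job per hour
Combined rate: 1/4 + 1/8 = 3/8 per hour
Time = 1 / (3/8) = 8/3 hours (≈ 2.67 hours)

8/3 hours


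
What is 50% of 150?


Convert percentage to decimal:
50% = 0.5
Multiply:
150 x 0.5 = 75

75


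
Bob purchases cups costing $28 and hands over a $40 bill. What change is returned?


Start with the amount paid:
$40
Subtract the price:
$40 - $28 = $12

$12


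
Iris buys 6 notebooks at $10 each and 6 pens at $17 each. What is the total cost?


Cost of notebooks:
6 x $10 = $60
Cost of pens:
6 x $17 = $102
Add both:
$60 + $102 = $162

$162


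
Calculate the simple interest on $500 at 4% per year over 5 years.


Use the formula I = P x R x T / 100
P x R x T = 500 x 4 x 5 = 10000
I = 10000 / 100 = $100

$100


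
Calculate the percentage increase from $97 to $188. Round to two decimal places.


Find the absolute change:
|188 - 97| = 91
Divide by original and multiply by 100:
91 / 97 x 100 = 93.8144...% ≈ 93.81%

93.81%


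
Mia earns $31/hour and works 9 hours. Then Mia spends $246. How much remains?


Calculate earnings:
9 x $31 = $279
Subtract spending:
$279 - $246 = $33

$33


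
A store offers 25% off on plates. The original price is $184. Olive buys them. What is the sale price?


Calculate the discount amount:
25% of $184 = $46
Subtract from original:
$184 - $46 = $138

$138


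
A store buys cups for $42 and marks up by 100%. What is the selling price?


Calculate the markup amount:
100% of $42 = $42
Add to cost:
$42 + $42 = $84

$84


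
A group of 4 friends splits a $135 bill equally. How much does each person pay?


Total bill: $135
Number of people: 4
Each pays: $135 / 4 = $33.75

$33.75


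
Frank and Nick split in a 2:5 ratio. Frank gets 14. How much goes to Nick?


Find the multiplier:
14 / 2 = 7
Apply to Nick's share:
5 x 7 = 35

35


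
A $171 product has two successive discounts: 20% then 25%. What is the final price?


First discount:
20% of $171 = $34.20
Price after first discount:
$171 - $34.20 = $136.80
Second discount:
25% of $136.80 = $34.20
Final price:
$136.80 - $34.20 = $102.60

$102.60


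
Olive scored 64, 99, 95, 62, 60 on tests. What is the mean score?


Add the scores:
64 + 99 + 95 + 62 + 60 = 380
Divide by the number of tests:
380 / 5 = 76

76


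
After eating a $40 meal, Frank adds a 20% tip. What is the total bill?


Calculate the tip:
20% of $40 = $8
Add tip to meal cost:
$40 + $8 = $48

$48


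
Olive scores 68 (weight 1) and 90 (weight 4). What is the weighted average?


Weighted sum:
1 x 68 + 4 x 90 = 428
Total weight:
1 + 4 = 5
Weighted average:
428 / 5 = 85.6

85.6


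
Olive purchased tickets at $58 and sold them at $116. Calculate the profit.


Selling price = $116
Cost price = $58
Profit = selling price - cost price:
Profit = $116 - $58 = $58

$58


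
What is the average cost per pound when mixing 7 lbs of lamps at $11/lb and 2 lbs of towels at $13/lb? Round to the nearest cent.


Cost of lamps:
7 x $11 = $77
Cost of towels:
2 x $13 = $26
Total cost: $77 + $26 = $103
Total weight: 9 lbs
Average: $103 / 9 = $11.4444... ≈ $11.44/lb

$11.44/lb


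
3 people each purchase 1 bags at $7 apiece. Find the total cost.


Cost per person:
1 x $7 = $7
Group total:
3 x $7 = $21

$21


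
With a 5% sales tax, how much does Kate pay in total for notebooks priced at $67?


Calculate the tax:
5% of $67 = $3.35
Add tax to price:
$67 + $3.35 = $70.35

$70.35


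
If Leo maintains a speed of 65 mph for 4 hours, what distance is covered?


Use the formula: distance = speed x time
Speed = 65 mph, Time = 4 hours
65 x 4 = 260 miles

260 miles


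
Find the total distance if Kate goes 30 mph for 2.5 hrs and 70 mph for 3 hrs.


Leg 1 distance:
30 x 2.5 = 75 miles
Leg 2 distance:
70 x 3 = 210 miles
Total distance:
75 + 210 = 285 miles

285 miles


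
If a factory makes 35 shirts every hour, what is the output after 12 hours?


Production rate: 35 shirts per hour
Time: 12 hours
Total: 35 x 12 = 420 shirts

420 shirts


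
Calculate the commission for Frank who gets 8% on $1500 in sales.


Convert rate to decimal:
8% = 0.08
Multiply by sales:
$1500 x 0.08 = $120

$120


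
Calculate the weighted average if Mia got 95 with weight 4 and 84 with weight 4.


Weighted sum:
4 x 95 + 4 x 84 = 716
Total weight:
4 + 4 = 8
Weighted average:
716 / 8 = 89.5

89.5


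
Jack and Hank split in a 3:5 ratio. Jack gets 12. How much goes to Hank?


Find the multiplier:
12 / 3 = 4
Apply to Hank's share:
5 x 4 = 20

20


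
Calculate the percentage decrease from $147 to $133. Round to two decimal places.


Find the absolute change:
|133 - 147| = 14
Divide by original and multiply by 100:
14 / 147 x 100 = 9.5238...% ≈ 9.52%

9.52%


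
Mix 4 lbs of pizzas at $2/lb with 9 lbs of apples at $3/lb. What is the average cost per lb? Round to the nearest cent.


Cost of pizzas:
4 x $2 = $8
Cost of apples:
9 x $3 = $27
Total cost: $8 + $27 = $35
Total weight: 13 lbs
Average: $35 / 13 = $2.6923... ≈ $2.69/lb

$2.69/lb


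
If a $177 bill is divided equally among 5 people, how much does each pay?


Total bill: $177
Number of people: 5
Each pays: $177 / 5 = $35.40

$35.40


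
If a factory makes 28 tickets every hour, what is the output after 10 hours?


Production rate: 28 tickets per hour
Time: 10 hours
Total: 28 x 10 = 280 tickets

280 tickets


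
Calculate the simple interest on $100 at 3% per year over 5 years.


Use the formula I = P x R x T / 100
P x R x T = 100 x 3 x 5 = 1500
I = 1500 / 100 = $15

$15


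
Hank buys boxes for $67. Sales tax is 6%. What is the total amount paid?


Calculate the tax:
6% of $67 = $4.02
Add tax to price:
$67 + $4.02 = $71.02

$71.02


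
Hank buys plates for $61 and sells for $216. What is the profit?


Selling price = $216
Cost price = $61
Profit = selling price - cost price:
Profit = $216 - $61 = $155

$155


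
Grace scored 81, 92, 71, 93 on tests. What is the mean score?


Add the scores:
81 + 92 + 71 + 93 = 337
Divide by the number of tests:
337 / 4 = 84.25

84.25


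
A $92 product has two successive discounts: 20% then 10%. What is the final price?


First discount:
20% of $92 = $18.40
Price after first discount:
$92 - $18.40 = $73.60
Second discount:
10% of $73.60 = $7.36
Final price:
$73.60 - $7.36 = $66.24

$66.24


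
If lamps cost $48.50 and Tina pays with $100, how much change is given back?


Start with the amount paid:
$100
Subtract the price:
$100 - $48.50 = $51.50

$51.50


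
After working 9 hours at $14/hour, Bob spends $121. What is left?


Calculate earnings:
9 x $14 = $126
Subtract spending:
$126 - $121 = $5

$5


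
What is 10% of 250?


Convert percentage to decimal:
10% = 0.1
Multiply:
250 x 0.1 = 25

25


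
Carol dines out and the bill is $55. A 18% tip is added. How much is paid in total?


Calculate the tip:
18% of $55 = $9.90
Add tip to meal cost:
$55 + $9.90 = $64.90

$64.90


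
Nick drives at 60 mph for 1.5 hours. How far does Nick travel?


Use the formula: distance = speed x time
Speed = 60 mph, Time = 1.5 hours
60 x 1.5 = 90 miles

90 miles


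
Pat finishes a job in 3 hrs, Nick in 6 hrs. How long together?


Pat's rate: 1/3 of the job per hour
Nick's rate: 1/6 of the job per hour
Combined rate: 1/3 + 1/6 = 1/2 per hour
Time = 1 / (1/2) = 2 hours

2 hours


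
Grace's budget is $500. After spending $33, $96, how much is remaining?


Add up expenses:
$33 + $96 = $129
Subtract from budget:
$500 - $129 = $371

$371


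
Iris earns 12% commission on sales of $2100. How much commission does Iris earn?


Convert rate to decimal:
12% = 0.12
Multiply by sales:
$2100 x 0.12 = $252

$252


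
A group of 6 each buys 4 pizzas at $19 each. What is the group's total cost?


Cost per person:
4 x $19 = $76
Group total:
6 x $76 = $456

$456


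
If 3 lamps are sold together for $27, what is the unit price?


Total cost: $27
Number of items: 3
Unit price: $27 / 3 = $9

$9


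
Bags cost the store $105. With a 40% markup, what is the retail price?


Calculate the markup amount:
40% of $105 = $42
Add to cost:
$105 + $42 = $147

$147


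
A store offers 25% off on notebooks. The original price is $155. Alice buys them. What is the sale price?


Calculate the discount amount:
25% of $155 = $38.75
Subtract from original:
$155 - $38.75 = $116.25

$116.25


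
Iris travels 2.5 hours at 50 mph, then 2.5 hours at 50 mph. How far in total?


Leg 1 distance:
50 x 2.5 = 125 miles
Leg 2 distance:
50 x 2.5 = 125 miles
Total distance:
125 + 125 = 250 miles

250 miles


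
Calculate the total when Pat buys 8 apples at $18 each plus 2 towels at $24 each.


Cost of apples:
8 x $18 = $144
Cost of towels:
2 x $24 = $48
Add both:
$144 + $48 = $192

$192


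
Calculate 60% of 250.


Convert percentage to decimal:
60% = 0.6
Multiply:
250 x 0.6 = 150

150


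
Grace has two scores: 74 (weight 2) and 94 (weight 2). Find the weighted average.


Weighted sum:
2 x 74 + 2 x 94 = 336
Total weight:
2 + 2 = 4
Weighted average:
336 / 4 = 84

84


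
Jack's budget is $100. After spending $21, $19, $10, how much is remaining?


Add up expenses:
$21 + $19 + $10 = $50
Subtract from budget:
$100 - $50 = $50

$50


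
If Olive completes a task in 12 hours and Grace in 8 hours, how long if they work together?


Olive's rate: 1/12 of the job per hour
Grace's rate: 1/8 of the job per hour
Combined rate: 1/12 + 1/8 = 5/24 per hour
Time = 1 / (5/24) = 24/5 = 4.8 hours

4.8 hours


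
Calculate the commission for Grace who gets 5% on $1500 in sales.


Convert rate to decimal:
5% = 0.05
Multiply by sales:
$1500 x 0.05 = $75

$75


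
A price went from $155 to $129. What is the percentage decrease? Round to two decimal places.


Find the absolute change:
|129 - 155| = 26
Divide by original and multiply by 100:
26 / 155 x 100 = 16.7741...% ≈ 16.77%

16.77%


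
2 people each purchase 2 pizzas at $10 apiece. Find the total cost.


Cost per person:
2 x $10 = $20
Group total:
2 x $20 = $40

$40


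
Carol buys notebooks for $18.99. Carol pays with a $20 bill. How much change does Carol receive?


Start with the amount paid:
$20
Subtract the price:
$20 - $18.99 = $1.01

$1.01


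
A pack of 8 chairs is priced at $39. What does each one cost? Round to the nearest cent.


Total cost: $39
Number of items: 8
Unit price: $39 / 8 = $4.875 ≈ $4.88

$4.88


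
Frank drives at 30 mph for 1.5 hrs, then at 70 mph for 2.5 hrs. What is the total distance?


Leg 1 distance:
30 x 1.5 = 45 miles
Leg 2 distance:
70 x 2.5 = 175 miles
Total distance:
45 + 175 = 220 miles

220 miles


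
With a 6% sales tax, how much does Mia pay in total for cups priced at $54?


Calculate the tax:
6% of $54 = $3.24
Add tax to price:
$54 + $3.24 = $57.24

$57.24


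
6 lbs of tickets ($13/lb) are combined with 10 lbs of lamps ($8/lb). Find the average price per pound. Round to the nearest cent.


Cost of tickets:
6 x $13 = $78
Cost of lamps:
10 x $8 = $80
Total cost: $78 + $80 = $158
Total weight: 16 lbs
Average: $158 / 16 = $9.875 ≈ $9.88/lb

$9.88/lb


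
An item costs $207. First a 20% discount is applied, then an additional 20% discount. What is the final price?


First discount:
20% of $207 = $41.40
Price after first discount:
$207 - $41.40 = $165.60
Second discount:
20% of $165.60 = $33.12
Final price:
$165.60 - $33.12 = $132.48

$132.48


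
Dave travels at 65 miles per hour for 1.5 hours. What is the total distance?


Use the formula: distance = speed x time
Speed = 65 mph, Time = 1.5 hours
65 x 1.5 = 97.5 miles

97.5 miles


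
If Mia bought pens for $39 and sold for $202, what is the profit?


Selling price = $202
Cost price = $39
Profit = selling price - cost price:
Profit = $202 - $39 = $163

$163


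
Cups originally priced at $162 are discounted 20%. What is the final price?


Calculate the discount amount:
20% of $162 = $32.40
Subtract from original:
$162 - $32.40 = $129.60

$129.60


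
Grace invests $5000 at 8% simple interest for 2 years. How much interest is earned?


Use the formula I = P x R x T / 100
P x R x T = 5000 x 8 x 2 = 80000
I = 80000 / 100 = $800

$800


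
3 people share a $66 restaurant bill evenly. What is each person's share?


Total bill: $66
Number of people: 3
Each pays: $66 / 3 = $22

$22


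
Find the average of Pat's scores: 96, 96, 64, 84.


Add the scores:
96 + 96 + 64 + 84 = 340
Divide by the number of tests:
340 / 4 = 85

85


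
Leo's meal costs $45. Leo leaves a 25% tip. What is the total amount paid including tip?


Calculate the tip:
25% of $45 = $11.25
Add tip to meal cost:
$45 + $11.25 = $56.25

$56.25


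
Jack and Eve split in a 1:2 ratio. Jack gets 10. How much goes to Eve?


Find the multiplier:
10 / 1 = 10
Apply to Eve's share:
2 x 10 = 20

20


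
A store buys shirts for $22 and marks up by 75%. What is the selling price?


Calculate the markup amount:
75% of $22 = $16.50
Add to cost:
$22 + $16.50 = $38.50

$38.50


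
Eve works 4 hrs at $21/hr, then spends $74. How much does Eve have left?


Calculate earnings:
4 x $21 = $84
Subtract spending:
$84 - $74 = $10

$10


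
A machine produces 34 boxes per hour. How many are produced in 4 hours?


Production rate: 34 boxes per hour
Time: 4 hours
Total: 34 x 4 = 136 boxes

136 boxes


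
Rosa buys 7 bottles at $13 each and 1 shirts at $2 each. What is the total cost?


Cost of bottles:
7 x $13 = $91
Cost of shirts:
1 x $2 = $2
Add both:
$91 + $2 = $93

$93


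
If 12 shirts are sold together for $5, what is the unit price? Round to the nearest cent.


Total cost: $5
Number of items: 12
Unit price: $5 / 12 = $0.4166... ≈ $0.42

$0.42


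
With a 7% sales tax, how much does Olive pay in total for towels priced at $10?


Calculate the tax:
7% of $10 = $0.70
Add tax to price:
$10 + $0.70 = $10.70

$10.70


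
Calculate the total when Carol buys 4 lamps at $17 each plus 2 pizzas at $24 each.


Cost of lamps:
4 x $17 = $68
Cost of pizzas:
2 x $24 = $48
Add both:
$68 + $48 = $116

$116


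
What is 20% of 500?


Convert percentage to decimal:
20% = 0.2
Multiply:
500 x 0.2 = 100

100


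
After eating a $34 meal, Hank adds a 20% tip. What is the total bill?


Calculate the tip:
20% of $34 = $6.80
Add tip to meal cost:
$34 + $6.80 = $40.80

$40.80


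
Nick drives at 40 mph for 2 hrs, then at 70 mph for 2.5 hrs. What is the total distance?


Leg 1 distance:
40 x 2 = 80 miles
Leg 2 distance:
70 x 2.5 = 175 miles
Total distance:
80 + 175 = 255 miles

255 miles


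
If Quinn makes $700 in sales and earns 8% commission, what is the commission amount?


Convert rate to decimal:
8% = 0.08
Multiply by sales:
$700 x 0.08 = $56

$56


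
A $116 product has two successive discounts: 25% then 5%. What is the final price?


First discount:
25% of $116 = $29
Price after first discount:
$116 - $29 = $87
Second discount:
5% of $87 = $4.35
Final price:
$87 - $4.35 = $82.65

$82.65


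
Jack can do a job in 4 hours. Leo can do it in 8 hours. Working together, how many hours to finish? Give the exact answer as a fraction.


Jack's rate: 1/4 of the job per hour
Leo's rate: 1/8 of the job per hour
Combined rate: 1/4 + 1/8 = 3/8 per hour
Time = 1 / (3/8) = 8/3 hours (≈ 2.67 hours)

8/3 hours


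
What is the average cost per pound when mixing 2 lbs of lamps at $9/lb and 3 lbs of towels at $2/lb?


Cost of lamps:
2 x $9 = $18
Cost of towels:
3 x $2 = $6
Total cost: $18 + $6 = $24
Total weight: 5 lbs
Average: $24 / 5 = $4.80/lb

$4.80/lb


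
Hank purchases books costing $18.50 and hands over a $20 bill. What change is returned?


Start with the amount paid:
$20
Subtract the price:
$20 - $18.50 = $1.50

$1.50


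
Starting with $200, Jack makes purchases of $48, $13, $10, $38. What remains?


Add up expenses:
$48 + $13 + $10 + $38 = $109
Subtract from budget:
$200 - $109 = $91

$91


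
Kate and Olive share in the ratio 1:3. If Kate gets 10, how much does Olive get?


Find the multiplier:
10 / 1 = 10
Apply to Olive's share:
3 x 10 = 30

30


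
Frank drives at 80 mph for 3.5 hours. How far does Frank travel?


Use the formula: distance = speed x time
Speed = 80 mph, Time = 3.5 hours
80 x 3.5 = 280 miles

280 miles


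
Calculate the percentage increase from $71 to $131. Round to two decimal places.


Find the absolute change:
|131 - 71| = 60
Divide by original and multiply by 100:
60 / 71 x 100 = 84.5070...% ≈ 84.51%

84.51%


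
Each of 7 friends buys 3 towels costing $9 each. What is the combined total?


Cost per person:
3 x $9 = $27
Group total:
7 x $27 = $189

$189


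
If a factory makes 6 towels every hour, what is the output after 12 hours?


Production rate: 6 towels per hour
Time: 12 hours
Total: 6 x 12 = 72 towels

72 towels


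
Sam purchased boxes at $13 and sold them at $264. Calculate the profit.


Selling price = $264
Cost price = $13
Profit = selling price - cost price:
Profit = $264 - $13 = $251

$251


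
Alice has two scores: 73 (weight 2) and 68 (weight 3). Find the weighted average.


Weighted sum:
2 x 73 + 3 x 68 = 350
Total weight:
2 + 3 = 5
Weighted average:
350 / 5 = 70

70


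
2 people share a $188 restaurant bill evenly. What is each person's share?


Total bill: $188
Number of people: 2
Each pays: $188 / 2 = $94

$94


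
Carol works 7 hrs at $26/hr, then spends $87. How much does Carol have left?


Calculate earnings:
7 x $26 = $182
Subtract spending:
$182 - $87 = $95

$95


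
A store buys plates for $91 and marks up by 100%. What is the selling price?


Calculate the markup amount:
100% of $91 = $91
Add to cost:
$91 + $91 = $182

$182


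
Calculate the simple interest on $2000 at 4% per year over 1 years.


Use the formula I = P x R x T / 100
P x R x T = 2000 x 4 x 1 = 8000
I = 8000 / 100 = $80

$80


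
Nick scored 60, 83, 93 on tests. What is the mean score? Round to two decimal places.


Add the scores:
60 + 83 + 93 = 236
Divide by the number of tests:
236 / 3 = 78.6666... ≈ 78.67

78.67


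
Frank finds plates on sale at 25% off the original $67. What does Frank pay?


Calculate the discount amount:
25% of $67 = $16.75
Subtract from original:
$67 - $16.75 = $50.25

$50.25


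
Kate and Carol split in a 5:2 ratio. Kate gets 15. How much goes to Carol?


Find the multiplier:
15 / 5 = 3
Apply to Carol's share:
2 x 3 = 6

6


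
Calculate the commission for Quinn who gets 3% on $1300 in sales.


Convert rate to decimal:
3% = 0.03
Multiply by sales:
$1300 x 0.03 = $39

$39


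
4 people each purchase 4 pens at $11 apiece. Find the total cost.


Cost per person:
4 x $11 = $44
Group total:
4 x $44 = $176

$176


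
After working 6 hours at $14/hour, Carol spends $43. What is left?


Calculate earnings:
6 x $14 = $84
Subtract spending:
$84 - $43 = $41

$41


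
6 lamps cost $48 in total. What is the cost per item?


Total cost: $48
Number of items: 6
Unit price: $48 / 6 = $8

$8


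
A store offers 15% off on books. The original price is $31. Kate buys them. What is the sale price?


Calculate the discount amount:
15% of $31 = $4.65
Subtract from original:
$31 - $4.65 = $26.35

$26.35


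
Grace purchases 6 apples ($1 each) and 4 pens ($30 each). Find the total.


Cost of apples:
6 x $1 = $6
Cost of pens:
4 x $30 = $120
Add both:
$6 + $120 = $126

$126


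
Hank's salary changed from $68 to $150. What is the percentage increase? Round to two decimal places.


Find the absolute change:
|150 - 68| = 82
Divide by original and multiply by 100:
82 / 68 x 100 = 120.5882...% ≈ 120.59%

120.59%


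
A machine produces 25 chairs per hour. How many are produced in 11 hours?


Production rate: 25 chairs per hour
Time: 11 hours
Total: 25 x 11 = 275 chairs

275 chairs


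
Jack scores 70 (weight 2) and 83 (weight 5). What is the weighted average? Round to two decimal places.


Weighted sum:
2 x 70 + 5 x 83 = 555
Total weight:
2 + 5 = 7
Weighted average:
555 / 7 = 79.2857... ≈ 79.29

79.29


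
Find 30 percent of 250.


Convert percentage to decimal:
30% = 0.3
Multiply:
250 x 0.3 = 75

75


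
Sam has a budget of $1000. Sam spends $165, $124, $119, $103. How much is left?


Add up expenses:
$165 + $124 + $119 + $103 = $511
Subtract from budget:
$1000 - $511 = $489

$489


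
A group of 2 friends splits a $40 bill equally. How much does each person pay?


Total bill: $40
Number of people: 2
Each pays: $40 / 2 = $20

$20


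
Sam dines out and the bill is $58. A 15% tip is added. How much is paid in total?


Calculate the tip:
15% of $58 = $8.70
Add tip to meal cost:
$58 + $8.70 = $66.70

$66.70


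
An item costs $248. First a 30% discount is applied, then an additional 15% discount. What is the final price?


First discount:
30% of $248 = $74.40
Price after first discount:
$248 - $74.40 = $173.60
Second discount:
15% of $173.60 = $26.04
Final price:
$173.60 - $26.04 = $147.56

$147.56


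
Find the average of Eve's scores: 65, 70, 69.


Add the scores:
65 + 70 + 69 = 204
Divide by the number of tests:
204 / 3 = 68

68


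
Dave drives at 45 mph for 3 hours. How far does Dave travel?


Use the formula: distance = speed x time
Speed = 45 mph, Time = 3 hours
45 x 3 = 135 miles

135 miles


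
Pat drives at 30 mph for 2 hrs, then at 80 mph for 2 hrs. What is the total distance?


Leg 1 distance:
30 x 2 = 60 miles
Leg 2 distance:
80 x 2 = 160 miles
Total distance:
60 + 160 = 220 miles

220 miles


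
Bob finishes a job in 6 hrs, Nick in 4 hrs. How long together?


Bob's rate: 1/6 of the job per hour
Nick's rate: 1/4 of the job per hour
Combined rate: 1/6 + 1/4 = 5/12 per hour
Time = 1 / (5/12) = 12/5 = 2.4 hours

2.4 hours


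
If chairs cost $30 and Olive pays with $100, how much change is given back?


Start with the amount paid:
$100
Subtract the price:
$100 - $30 = $70

$70


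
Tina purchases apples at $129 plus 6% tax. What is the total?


Calculate the tax:
6% of $129 = $7.74
Add tax to price:
$129 + $7.74 = $136.74

$136.74


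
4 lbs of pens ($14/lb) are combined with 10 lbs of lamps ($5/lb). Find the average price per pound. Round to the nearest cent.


Cost of pens:
4 x $14 = $56
Cost of lamps:
10 x $5 = $50
Total cost: $56 + $50 = $106
Total weight: 14 lbs
Average: $106 / 14 = $7.5714... ≈ $7.57/lb

$7.57/lb


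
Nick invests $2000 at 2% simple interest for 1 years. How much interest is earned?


Use the formula I = P x R x T / 100
P x R x T = 2000 x 2 x 1 = 4000
I = 4000 / 100 = $40

$40


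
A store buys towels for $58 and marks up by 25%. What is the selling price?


Calculate the markup amount:
25% of $58 = $14.50
Add to cost:
$58 + $14.50 = $72.50

$72.50


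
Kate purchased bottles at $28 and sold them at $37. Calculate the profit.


Selling price = $37
Cost price = $28
Profit = selling price - cost price:
Profit = $37 - $28 = $9

$9


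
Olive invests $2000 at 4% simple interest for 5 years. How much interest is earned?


Use the formula I = P x R x T / 100
P x R x T = 2000 x 4 x 5 = 40000
I = 40000 / 100 = $400

$400


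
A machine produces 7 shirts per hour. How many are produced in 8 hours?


Production rate: 7 shirts per hour
Time: 8 hours
Total: 7 x 8 = 56 shirts

56 shirts


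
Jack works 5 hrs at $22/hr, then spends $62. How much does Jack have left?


Calculate earnings:
5 x $22 = $110
Subtract spending:
$110 - $62 = $48

$48


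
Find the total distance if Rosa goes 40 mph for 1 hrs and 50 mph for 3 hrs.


Leg 1 distance:
40 x 1 = 40 miles
Leg 2 distance:
50 x 3 = 150 miles
Total distance:
40 + 150 = 190 miles

190 miles


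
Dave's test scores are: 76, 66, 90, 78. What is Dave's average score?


Add the scores:
76 + 66 + 90 + 78 = 310
Divide by the number of tests:
310 / 4 = 77.5

77.5


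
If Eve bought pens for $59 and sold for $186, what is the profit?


Selling price = $186
Cost price = $59
Profit = selling price - cost price:
Profit = $186 - $59 = $127

$127


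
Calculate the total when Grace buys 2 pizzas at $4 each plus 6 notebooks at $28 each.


Cost of pizzas:
2 x $4 = $8
Cost of notebooks:
6 x $28 = $168
Add both:
$8 + $168 = $176

$176


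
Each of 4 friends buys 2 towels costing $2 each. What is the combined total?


Cost per person:
2 x $2 = $4
Group total:
4 x $4 = $16

$16


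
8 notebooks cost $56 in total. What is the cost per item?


Total cost: $56
Number of items: 8
Unit price: $56 / 8 = $7

$7


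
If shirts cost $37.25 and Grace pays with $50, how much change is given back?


Start with the amount paid:
$50
Subtract the price:
$50 - $37.25 = $12.75

$12.75


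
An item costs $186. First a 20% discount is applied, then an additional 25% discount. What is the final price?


First discount:
20% of $186 = $37.20
Price after first discount:
$186 - $37.20 = $148.80
Second discount:
25% of $148.80 = $37.20
Final price:
$148.80 - $37.20 = $111.60

$111.60


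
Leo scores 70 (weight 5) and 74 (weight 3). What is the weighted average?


Weighted sum:
5 x 70 + 3 x 74 = 572
Total weight:
5 + 3 = 8
Weighted average:
572 / 8 = 71.5

71.5


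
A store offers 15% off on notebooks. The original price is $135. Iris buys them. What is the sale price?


Calculate the discount amount:
15% of $135 = $20.25
Subtract from original:
$135 - $20.25 = $114.75

$114.75


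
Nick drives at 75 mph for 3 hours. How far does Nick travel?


Use the formula: distance = speed x time
Speed = 75 mph, Time = 3 hours
75 x 3 = 225 miles

225 miles


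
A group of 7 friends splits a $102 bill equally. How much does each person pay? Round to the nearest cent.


Total bill: $102
Number of people: 7
Each pays: $102 / 7 = $14.5714... ≈ $14.57

$14.57


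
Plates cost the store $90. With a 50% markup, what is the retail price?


Calculate the markup amount:
50% of $90 = $45
Add to cost:
$90 + $45 = $135

$135


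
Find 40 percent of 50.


Convert percentage to decimal:
40% = 0.4
Multiply:
50 x 0.4 = 20

20


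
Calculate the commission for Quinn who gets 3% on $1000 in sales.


Convert rate to decimal:
3% = 0.03
Multiply by sales:
$1000 x 0.03 = $30

$30


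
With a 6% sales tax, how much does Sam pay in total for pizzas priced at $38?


Calculate the tax:
6% of $38 = $2.28
Add tax to price:
$38 + $2.28 = $40.28

$40.28


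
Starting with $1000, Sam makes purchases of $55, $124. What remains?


Add up expenses:
$55 + $124 = $179
Subtract from budget:
$1000 - $179 = $821

$821


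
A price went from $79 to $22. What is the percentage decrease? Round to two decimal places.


Find the absolute change:
|22 - 79| = 57
Divide by original and multiply by 100:
57 / 79 x 100 = 72.1518...% ≈ 72.15%

72.15%


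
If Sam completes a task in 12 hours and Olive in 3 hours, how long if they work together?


Sam's rate: 1/12 of the job per hour
Olive's rate: 1/3 of the job per hour
Combined rate: 1/12 + 1/3 = 5/12 per hour
Time = 1 / (5/12) = 12/5 = 2.4 hours

2.4 hours


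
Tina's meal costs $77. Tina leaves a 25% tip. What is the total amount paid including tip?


Calculate the tip:
25% of $77 = $19.25
Add tip to meal cost:
$77 + $19.25 = $96.25

$96.25


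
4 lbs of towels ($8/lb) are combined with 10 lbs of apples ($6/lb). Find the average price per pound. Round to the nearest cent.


Cost of towels:
4 x $8 = $32
Cost of apples:
10 x $6 = $60
Total cost: $32 + $60 = $92
Total weight: 14 lbs
Average: $92 / 14 = $6.5714... ≈ $6.57/lb

$6.57/lb


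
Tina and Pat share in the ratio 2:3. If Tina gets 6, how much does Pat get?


Find the multiplier:
6 / 2 = 3
Apply to Pat's share:
3 x 3 = 9

9


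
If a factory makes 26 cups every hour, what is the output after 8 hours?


Production rate: 26 cups per hour
Time: 8 hours
Total: 26 x 8 = 208 cups

208 cups


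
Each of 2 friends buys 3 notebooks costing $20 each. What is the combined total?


Cost per person:
3 x $20 = $60
Group total:
2 x $60 = $120

$120


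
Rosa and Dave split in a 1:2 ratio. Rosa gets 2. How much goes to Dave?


Find the multiplier:
2 / 1 = 2
Apply to Dave's share:
2 x 2 = 4

4


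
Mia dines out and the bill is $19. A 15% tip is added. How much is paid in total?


Calculate the tip:
15% of $19 = $2.85
Add tip to meal cost:
$19 + $2.85 = $21.85

$21.85


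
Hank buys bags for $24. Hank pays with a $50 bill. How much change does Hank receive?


Start with the amount paid:
$50
Subtract the price:
$50 - $24 = $26

$26


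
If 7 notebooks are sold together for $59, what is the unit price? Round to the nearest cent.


Total cost: $59
Number of items: 7
Unit price: $59 / 7 = $8.4285... ≈ $8.43

$8.43


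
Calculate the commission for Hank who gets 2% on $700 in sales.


Convert rate to decimal:
2% = 0.02
Multiply by sales:
$700 x 0.02 = $14

$14


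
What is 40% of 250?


Convert percentage to decimal:
40% = 0.4
Multiply:
250 x 0.4 = 100

100


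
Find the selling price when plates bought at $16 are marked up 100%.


Calculate the markup amount:
100% of $16 = $16
Add to cost:
$16 + $16 = $32

$32


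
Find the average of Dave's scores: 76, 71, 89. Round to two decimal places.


Add the scores:
76 + 71 + 89 = 236
Divide by the number of tests:
236 / 3 = 78.6666... ≈ 78.67

78.67


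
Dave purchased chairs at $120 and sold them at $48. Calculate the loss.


Selling price = $48
Cost price = $120
Loss = cost price - selling price:
Loss = $120 - $48 = $72

$72


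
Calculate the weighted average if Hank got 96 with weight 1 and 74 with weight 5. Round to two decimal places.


Weighted sum:
1 x 96 + 5 x 74 = 466
Total weight:
1 + 5 = 6
Weighted average:
466 / 6 = 77.6666... ≈ 77.67

77.67


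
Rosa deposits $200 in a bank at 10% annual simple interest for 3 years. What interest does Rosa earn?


Use the formula I = P x R x T / 100
P x R x T = 200 x 10 x 3 = 6000
I = 6000 / 100 = $60

$60


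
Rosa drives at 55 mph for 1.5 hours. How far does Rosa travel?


Use the formula: distance = speed x time
Speed = 55 mph, Time = 1.5 hours
55 x 1.5 = 82.5 miles

82.5 miles
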